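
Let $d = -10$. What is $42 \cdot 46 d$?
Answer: $-19320$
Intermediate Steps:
$42 \cdot 46 d = 42 \cdot 46 \left(-10\right) = 1932 \left(-10\right) = -19320$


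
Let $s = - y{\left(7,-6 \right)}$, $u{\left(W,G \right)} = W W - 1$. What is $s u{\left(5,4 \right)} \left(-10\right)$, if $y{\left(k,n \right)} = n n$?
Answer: $8640$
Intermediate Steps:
$u{\left(W,G \right)} = -1 + W^{2}$ ($u{\left(W,G \right)} = W^{2} - 1 = -1 + W^{2}$)
$y{\left(k,n \right)} = n^{2}$
$s = -36$ ($s = - \left(-6\right)^{2} = \left(-1\right) 36 = -36$)
$s u{\left(5,4 \right)} \left(-10\right) = - 36 \left(-1 + 5^{2}\right) \left(-10\right) = - 36 \left(-1 + 25\right) \left(-10\right) = \left(-36\right) 24 \left(-10\right) = \left(-864\right) \left(-10\right) = 8640$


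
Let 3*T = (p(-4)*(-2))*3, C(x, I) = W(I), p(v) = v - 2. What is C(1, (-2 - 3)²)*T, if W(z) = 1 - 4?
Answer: -36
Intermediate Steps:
p(v) = -2 + v
W(z) = -3
C(x, I) = -3
T = 12 (T = (((-2 - 4)*(-2))*3)/3 = (-6*(-2)*3)/3 = (12*3)/3 = (⅓)*36 = 12)
C(1, (-2 - 3)²)*T = -3*12 = -36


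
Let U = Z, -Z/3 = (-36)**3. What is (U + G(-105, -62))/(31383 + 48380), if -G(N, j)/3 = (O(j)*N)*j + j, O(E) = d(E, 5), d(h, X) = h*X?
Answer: 6194454/79763 ≈ 77.661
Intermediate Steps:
d(h, X) = X*h
O(E) = 5*E
Z = 139968 (Z = -3*(-36)**3 = -3*(-46656) = 139968)
G(N, j) = -3*j - 15*N*j**2 (G(N, j) = -3*(((5*j)*N)*j + j) = -3*((5*N*j)*j + j) = -3*(5*N*j**2 + j) = -3*(j + 5*N*j**2) = -3*j - 15*N*j**2)
U = 139968
(U + G(-105, -62))/(31383 + 48380) = (139968 - 3*(-62)*(1 + 5*(-105)*(-62)))/(31383 + 48380) = (139968 - 3*(-62)*(1 + 32550))/79763 = (139968 - 3*(-62)*32551)*(1/79763) = (139968 + 6054486)*(1/79763) = 6194454*(1/79763) = 6194454/79763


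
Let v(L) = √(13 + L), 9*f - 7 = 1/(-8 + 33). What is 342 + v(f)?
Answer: 342 + √3101/15 ≈ 345.71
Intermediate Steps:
f = 176/225 (f = 7/9 + 1/(9*(-8 + 33)) = 7/9 + (⅑)/25 = 7/9 + (⅑)*(1/25) = 7/9 + 1/225 = 176/225 ≈ 0.78222)
342 + v(f) = 342 + √(13 + 176/225) = 342 + √(3101/225) = 342 + √3101/15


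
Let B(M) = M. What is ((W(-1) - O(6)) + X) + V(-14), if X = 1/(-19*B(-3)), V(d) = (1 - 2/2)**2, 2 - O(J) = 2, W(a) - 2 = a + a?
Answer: 1/57 ≈ 0.017544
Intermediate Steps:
W(a) = 2 + 2*a (W(a) = 2 + (a + a) = 2 + 2*a)
O(J) = 0 (O(J) = 2 - 1*2 = 2 - 2 = 0)
V(d) = 0 (V(d) = (1 - 2*1/2)**2 = (1 - 1)**2 = 0**2 = 0)
X = 1/57 (X = 1/(-19*(-3)) = 1/57 ≈ 0.017544)
((W(-1) - O(6)) + X) + V(-14) = (((2 + 2*(-1)) - 1*0) + 1/57) + 0 = (((2 - 2) + 0) + 1/57) + 0 = ((0 + 0) + 1/57) + 0 = (0 + 1/57) + 0 = 1/57 + 0 = 1/57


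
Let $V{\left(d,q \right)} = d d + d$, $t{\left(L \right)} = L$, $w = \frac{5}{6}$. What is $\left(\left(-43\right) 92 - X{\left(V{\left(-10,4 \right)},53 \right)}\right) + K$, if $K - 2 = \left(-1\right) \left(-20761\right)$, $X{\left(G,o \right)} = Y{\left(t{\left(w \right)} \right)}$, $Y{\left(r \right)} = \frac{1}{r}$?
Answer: $\frac{84029}{5} \approx 16806.0$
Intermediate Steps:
$w = \frac{5}{6}$ ($w = 5 \cdot \frac{1}{6} = \frac{5}{6} \approx 0.83333$)
$V{\left(d,q \right)} = d + d^{2}$ ($V{\left(d,q \right)} = d^{2} + d = d + d^{2}$)
$X{\left(G,o \right)} = \frac{6}{5}$ ($X{\left(G,o \right)} = \frac{1}{\frac{5}{6}} = \frac{6}{5}$)
$K = 20763$ ($K = 2 - -20761 = 2 + 20761 = 20763$)
$\left(\left(-43\right) 92 - X{\left(V{\left(-10,4 \right)},53 \right)}\right) + K = \left(\left(-43\right) 92 - \frac{6}{5}\right) + 20763 = \left(-3956 - \frac{6}{5}\right) + 20763 = - \frac{19786}{5} + 20763 = \frac{84029}{5}$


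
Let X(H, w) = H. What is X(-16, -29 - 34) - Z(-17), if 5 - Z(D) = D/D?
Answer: -20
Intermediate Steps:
Z(D) = 4 (Z(D) = 5 - D/D = 5 - 1*1 = 5 - 1 = 4)
X(-16, -29 - 34) - Z(-17) = -16 - 1*4 = -16 - 4 = -20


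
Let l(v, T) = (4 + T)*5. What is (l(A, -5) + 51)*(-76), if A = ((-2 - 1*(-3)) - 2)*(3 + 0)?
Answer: -3496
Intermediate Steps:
A = -3 (A = ((-2 + 3) - 2)*3 = (1 - 2)*3 = -1*3 = -3)
l(v, T) = 20 + 5*T
(l(A, -5) + 51)*(-76) = ((20 + 5*(-5)) + 51)*(-76) = ((20 - 25) + 51)*(-76) = (-5 + 51)*(-76) = 46*(-76) = -3496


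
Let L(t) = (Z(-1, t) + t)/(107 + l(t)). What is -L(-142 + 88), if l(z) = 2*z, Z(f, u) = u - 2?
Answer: -110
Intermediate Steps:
Z(f, u) = -2 + u
L(t) = (-2 + 2*t)/(107 + 2*t) (L(t) = ((-2 + t) + t)/(107 + 2*t) = (-2 + 2*t)/(107 + 2*t))
-L(-142 + 88) = -2*(-1 + (-142 + 88))/(107 + 2*(-142 + 88)) = -2*(-1 - 54)/(107 + 2*(-54)) = -2*(-55)/(107 - 108) = -2*(-55)/(-1) = -2*(-1)*(-55) = -1*110 = -110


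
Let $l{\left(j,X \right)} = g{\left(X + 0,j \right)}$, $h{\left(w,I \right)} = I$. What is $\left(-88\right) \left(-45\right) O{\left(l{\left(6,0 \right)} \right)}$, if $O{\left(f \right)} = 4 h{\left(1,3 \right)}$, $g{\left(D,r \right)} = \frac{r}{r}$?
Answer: $47520$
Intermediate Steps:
$g{\left(D,r \right)} = 1$
$l{\left(j,X \right)} = 1$
$O{\left(f \right)} = 12$ ($O{\left(f \right)} = 4 \cdot 3 = 12$)
$\left(-88\right) \left(-45\right) O{\left(l{\left(6,0 \right)} \right)} = \left(-88\right) \left(-45\right) 12 = 3960 \cdot 12 = 47520$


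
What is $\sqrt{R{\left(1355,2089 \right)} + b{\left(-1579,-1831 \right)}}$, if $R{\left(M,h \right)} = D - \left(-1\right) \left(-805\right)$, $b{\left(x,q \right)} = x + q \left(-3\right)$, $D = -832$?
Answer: $3 \sqrt{253} \approx 47.718$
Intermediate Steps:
$b{\left(x,q \right)} = x - 3 q$
$R{\left(M,h \right)} = -1637$ ($R{\left(M,h \right)} = -832 - \left(-1\right) \left(-805\right) = -832 - 805 = -1637$)
$\sqrt{R{\left(1355,2089 \right)} + b{\left(-1579,-1831 \right)}} = \sqrt{-1637 - -3914} = \sqrt{-1637 + \left(-1579 + 5493\right)} = \sqrt{-1637 + 3914} = \sqrt{2277} = 3 \sqrt{253}$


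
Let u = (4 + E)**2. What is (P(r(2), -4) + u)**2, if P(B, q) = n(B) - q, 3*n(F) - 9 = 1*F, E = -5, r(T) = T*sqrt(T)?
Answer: 584/9 + 32*sqrt(2)/3 ≈ 79.974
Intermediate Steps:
r(T) = T**(3/2)
n(F) = 3 + F/3 (n(F) = 3 + (1*F)/3 = 3 + F/3)
P(B, q) = 3 - q + B/3 (P(B, q) = (3 + B/3) - q = 3 - q + B/3)
u = 1 (u = (4 - 5)**2 = (-1)**2 = 1)
(P(r(2), -4) + u)**2 = ((3 - 1*(-4) + 2**(3/2)/3) + 1)**2 = ((3 + 4 + (2*sqrt(2))/3) + 1)**2 = ((3 + 4 + 2*sqrt(2)/3) + 1)**2 = ((7 + 2*sqrt(2)/3) + 1)**2 = (8 + 2*sqrt(2)/3)**2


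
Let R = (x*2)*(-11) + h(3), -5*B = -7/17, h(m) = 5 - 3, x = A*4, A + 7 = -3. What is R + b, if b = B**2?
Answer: 6372499/7225 ≈ 882.01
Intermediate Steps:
A = -10 (A = -7 - 3 = -10)
x = -40 (x = -10*4 = -40)
h(m) = 2
B = 7/85 (B = -(-7)/(5*17) = -1/5*(-7/17) = 7/85 ≈ 0.082353)
b = 49/7225 (b = (7/85)**2 = 49/7225 ≈ 0.0067820)
R = 882 (R = -40*2*(-11) + 2 = -80*(-11) + 2 = 880 + 2 = 882)
R + b = 882 + 49/7225 = 6372499/7225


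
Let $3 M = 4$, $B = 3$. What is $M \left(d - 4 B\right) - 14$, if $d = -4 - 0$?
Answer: $- \frac{106}{3} \approx -35.333$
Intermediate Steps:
$d = -4$ ($d = -4 + 0 = -4$)
$M = \frac{4}{3}$ ($M = \frac{1}{3} \cdot 4 = \frac{4}{3} \approx 1.3333$)
$M \left(d - 4 B\right) - 14 = \frac{4 \left(-4 - 12\right)}{3} - 14 = \frac{4}{3} \left(-16\right) - 14 = - \frac{64}{3} - 14 = - \frac{106}{3}$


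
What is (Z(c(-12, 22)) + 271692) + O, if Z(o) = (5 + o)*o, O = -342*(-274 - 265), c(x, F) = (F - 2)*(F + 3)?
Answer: 708530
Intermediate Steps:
c(x, F) = (-2 + F)*(3 + F)
O = 184338 (O = -342*(-539) = 184338)
Z(o) = o*(5 + o)
(Z(c(-12, 22)) + 271692) + O = ((-6 + 22 + 22²)*(5 + (-6 + 22 + 22²)) + 271692) + 184338 = ((-6 + 22 + 484)*(5 + (-6 + 22 + 484)) + 271692) + 184338 = (500*(5 + 500) + 271692) + 184338 = (500*505 + 271692) + 184338 = (252500 + 271692) + 184338 = 524192 + 184338 = 708530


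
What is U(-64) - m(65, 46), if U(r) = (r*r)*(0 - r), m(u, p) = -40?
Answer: 262184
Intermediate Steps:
U(r) = -r**3 (U(r) = r**2*(-r) = -r**3)
U(-64) - m(65, 46) = -1*(-64)**3 - 1*(-40) = -1*(-262144) + 40 = 262144 + 40 = 262184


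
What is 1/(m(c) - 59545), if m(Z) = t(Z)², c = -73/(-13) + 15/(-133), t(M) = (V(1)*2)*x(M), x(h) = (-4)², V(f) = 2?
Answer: -1/55449 ≈ -1.8035e-5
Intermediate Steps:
x(h) = 16
t(M) = 64 (t(M) = (2*2)*16 = 4*16 = 64)
c = 9514/1729 (c = -73*(-1/13) + 15*(-1/133) = 73/13 - 15/133 = 9514/1729 ≈ 5.5026)
m(Z) = 4096 (m(Z) = 64² = 4096)
1/(m(c) - 59545) = 1/(4096 - 59545) = 1/(-55449) = -1/55449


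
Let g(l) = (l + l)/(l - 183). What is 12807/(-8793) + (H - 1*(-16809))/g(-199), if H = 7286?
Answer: 4496012488/194423 ≈ 23125.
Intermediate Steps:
g(l) = 2*l/(-183 + l) (g(l) = (2*l)/(-183 + l) = 2*l/(-183 + l))
12807/(-8793) + (H - 1*(-16809))/g(-199) = 12807/(-8793) + (7286 - 1*(-16809))/((2*(-199)/(-183 - 199))) = 12807*(-1/8793) + (7286 + 16809)/((2*(-199)/(-382))) = -1423/977 + 24095/((2*(-199)*(-1/382))) = -1423/977 + 24095/(199/191) = -1423/977 + 24095*(191/199) = -1423/977 + 4602145/199 = 4496012488/194423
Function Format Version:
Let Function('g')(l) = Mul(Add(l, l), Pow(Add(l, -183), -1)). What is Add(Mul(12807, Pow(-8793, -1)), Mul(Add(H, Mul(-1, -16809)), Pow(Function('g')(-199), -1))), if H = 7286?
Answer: Rational(4496012488, 194423) ≈ 23125.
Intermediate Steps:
Function('g')(l) = Mul(2, l, Pow(Add(-183, l), -1)) (Function('g')(l) = Mul(Mul(2, l), Pow(Add(-183, l), -1)) = Mul(2, l, Pow(Add(-183, l), -1)))
Add(Mul(12807, Pow(-8793, -1)), Mul(Add(H, Mul(-1, -16809)), Pow(Function('g')(-199), -1))) = Add(Mul(12807, Pow(-8793, -1)), Mul(Add(7286, Mul(-1, -16809)), Pow(Mul(2, -199, Pow(Add(-183, -199), -1)), -1))) = Add(Mul(12807, Rational(-1, 8793)), Mul(Add(7286, 16809), Pow(Mul(2, -199, Pow(-382, -1)), -1))) = Add(Rational(-1423, 977), Mul(24095, Pow(Mul(2, -199, Rational(-1, 382)), -1))) = Add(Rational(-1423, 977), Mul(24095, Pow(Rational(199, 191), -1))) = Add(Rational(-1423, 977), Mul(24095, Rational(191, 199))) = Add(Rational(-1423, 977), Rational(4602145, 199)) = Rational(4496012488, 194423)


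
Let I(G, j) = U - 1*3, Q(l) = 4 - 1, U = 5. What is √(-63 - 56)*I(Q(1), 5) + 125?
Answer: 125 + 2*I*√119 ≈ 125.0 + 21.817*I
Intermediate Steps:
Q(l) = 3
I(G, j) = 2 (I(G, j) = 5 - 1*3 = 5 - 3 = 2)
√(-63 - 56)*I(Q(1), 5) + 125 = √(-63 - 56)*2 + 125 = √(-119)*2 + 125 = (I*√119)*2 + 125 = 2*I*√119 + 125 = 125 + 2*I*√119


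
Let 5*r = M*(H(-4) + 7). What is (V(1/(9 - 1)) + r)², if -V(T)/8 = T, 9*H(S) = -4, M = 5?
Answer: 2500/81 ≈ 30.864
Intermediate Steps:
H(S) = -4/9 (H(S) = (⅑)*(-4) = -4/9)
V(T) = -8*T
r = 59/9 (r = (5*(-4/9 + 7))/5 = (5*(59/9))/5 = (⅕)*(295/9) = 59/9 ≈ 6.5556)
(V(1/(9 - 1)) + r)² = (-8/(9 - 1) + 59/9)² = (-8/8 + 59/9)² = (-8*⅛ + 59/9)² = (-1 + 59/9)² = (50/9)² = 2500/81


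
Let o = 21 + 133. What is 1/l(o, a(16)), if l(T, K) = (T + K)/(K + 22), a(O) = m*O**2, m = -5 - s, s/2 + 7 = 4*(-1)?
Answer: 729/751 ≈ 0.97071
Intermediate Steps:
s = -22 (s = -14 + 2*(4*(-1)) = -14 + 2*(-4) = -14 - 8 = -22)
o = 154
m = 17 (m = -5 - 1*(-22) = -5 + 22 = 17)
a(O) = 17*O**2
l(T, K) = (K + T)/(22 + K)
1/l(o, a(16)) = 1/((17*16**2 + 154)/(22 + 17*16**2)) = 1/((17*256 + 154)/(22 + 17*256)) = 1/((4352 + 154)/(22 + 4352)) = 1/(4506/4374) = 1/((1/4374)*4506) = 1/(751/729) = 729/751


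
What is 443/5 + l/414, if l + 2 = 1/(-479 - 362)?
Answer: 17136963/193430 ≈ 88.595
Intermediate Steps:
l = -1683/841 (l = -2 + 1/(-479 - 362) = -2 + 1/(-841) = -2 - 1/841 = -1683/841 ≈ -2.0012)
443/5 + l/414 = 443/5 - 1683/841/414 = 443*(⅕) - 1683/841*1/414 = 443/5 - 187/38686 = 17136963/193430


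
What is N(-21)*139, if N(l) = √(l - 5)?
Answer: 139*I*√26 ≈ 708.76*I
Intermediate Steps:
N(l) = √(-5 + l)
N(-21)*139 = √(-5 - 21)*139 = √(-26)*139 = (I*√26)*139 = 139*I*√26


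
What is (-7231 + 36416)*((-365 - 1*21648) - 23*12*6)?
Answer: -690779765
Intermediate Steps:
(-7231 + 36416)*((-365 - 1*21648) - 23*12*6) = 29185*((-365 - 21648) - 276*6) = 29185*(-22013 - 1656) = 29185*(-23669) = -690779765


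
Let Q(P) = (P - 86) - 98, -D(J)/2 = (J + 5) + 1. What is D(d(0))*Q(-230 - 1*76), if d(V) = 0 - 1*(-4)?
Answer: 9800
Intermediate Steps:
d(V) = 4 (d(V) = 0 + 4 = 4)
D(J) = -12 - 2*J (D(J) = -2*((J + 5) + 1) = -2*((5 + J) + 1) = -2*(6 + J) = -12 - 2*J)
Q(P) = -184 + P (Q(P) = (-86 + P) - 98 = -184 + P)
D(d(0))*Q(-230 - 1*76) = (-12 - 2*4)*(-184 + (-230 - 1*76)) = (-12 - 8)*(-184 + (-230 - 76)) = -20*(-184 - 306) = -20*(-490) = 9800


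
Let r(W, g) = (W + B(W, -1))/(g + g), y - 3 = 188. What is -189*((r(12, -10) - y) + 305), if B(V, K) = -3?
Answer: -429219/20 ≈ -21461.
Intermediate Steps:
y = 191 (y = 3 + 188 = 191)
r(W, g) = (-3 + W)/(2*g) (r(W, g) = (W - 3)/(g + g) = (-3 + W)/((2*g)) = (-3 + W)*(1/(2*g)) = (-3 + W)/(2*g))
-189*((r(12, -10) - y) + 305) = -189*(((½)*(-3 + 12)/(-10) - 1*191) + 305) = -189*(((½)*(-⅒)*9 - 191) + 305) = -189*((-9/20 - 191) + 305) = -189*(-3829/20 + 305) = -189*2271/20 = -429219/20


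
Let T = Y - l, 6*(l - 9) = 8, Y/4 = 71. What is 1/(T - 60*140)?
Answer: -3/24379 ≈ -0.00012306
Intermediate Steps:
Y = 284 (Y = 4*71 = 284)
l = 31/3 (l = 9 + (1/6)*8 = 9 + 4/3 = 31/3 ≈ 10.333)
T = 821/3 (T = 284 - 1*31/3 = 284 - 31/3 = 821/3 ≈ 273.67)
1/(T - 60*140) = 1/(821/3 - 60*140) = 1/(821/3 - 8400) = 1/(-24379/3) = -3/24379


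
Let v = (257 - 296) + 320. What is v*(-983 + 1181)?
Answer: 55638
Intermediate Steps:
v = 281 (v = -39 + 320 = 281)
v*(-983 + 1181) = 281*(-983 + 1181) = 281*198 = 55638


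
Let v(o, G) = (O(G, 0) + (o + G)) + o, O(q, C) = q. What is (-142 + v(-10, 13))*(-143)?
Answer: 19448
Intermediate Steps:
v(o, G) = 2*G + 2*o (v(o, G) = (G + (o + G)) + o = (G + (G + o)) + o = (o + 2*G) + o = 2*G + 2*o)
(-142 + v(-10, 13))*(-143) = (-142 + (2*13 + 2*(-10)))*(-143) = (-142 + (26 - 20))*(-143) = (-142 + 6)*(-143) = -136*(-143) = 19448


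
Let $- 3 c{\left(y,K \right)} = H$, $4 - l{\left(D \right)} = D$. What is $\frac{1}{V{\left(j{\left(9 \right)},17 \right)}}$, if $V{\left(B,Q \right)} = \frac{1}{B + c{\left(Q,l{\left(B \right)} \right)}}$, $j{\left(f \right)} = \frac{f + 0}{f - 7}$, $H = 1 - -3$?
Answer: $\frac{19}{6} \approx 3.1667$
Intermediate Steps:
$H = 4$ ($H = 1 + 3 = 4$)
$l{\left(D \right)} = 4 - D$
$c{\left(y,K \right)} = - \frac{4}{3}$ ($c{\left(y,K \right)} = \left(- \frac{1}{3}\right) 4 = - \frac{4}{3}$)
$j{\left(f \right)} = \frac{f}{-7 + f}$
$V{\left(B,Q \right)} = \frac{1}{- \frac{4}{3} + B}$ ($V{\left(B,Q \right)} = \frac{1}{B - \frac{4}{3}} = \frac{1}{- \frac{4}{3} + B}$)
$\frac{1}{V{\left(j{\left(9 \right)},17 \right)}} = \frac{1}{3 \frac{1}{-4 + 3 \frac{9}{-7 + 9}}} = \frac{1}{3 \frac{1}{-4 + 3 \cdot \frac{9}{2}}} = \frac{1}{3 \frac{1}{-4 + \frac{27}{2}}} = \frac{1}{3 \frac{1}{\frac{19}{2}}} = \frac{1}{3 \cdot \frac{2}{19}} = \frac{1}{\frac{6}{19}} = \frac{19}{6}$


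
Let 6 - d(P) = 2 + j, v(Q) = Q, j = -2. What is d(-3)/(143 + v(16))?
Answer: 2/53 ≈ 0.037736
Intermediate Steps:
d(P) = 6 (d(P) = 6 - (2 - 2) = 6 - 1*0 = 6 + 0 = 6)
d(-3)/(143 + v(16)) = 6/(143 + 16) = 6/159 = 6*(1/159) = 2/53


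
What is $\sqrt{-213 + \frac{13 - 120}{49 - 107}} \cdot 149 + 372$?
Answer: $372 + \frac{149 i \sqrt{710326}}{58} \approx 372.0 + 2165.1 i$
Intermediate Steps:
$\sqrt{-213 + \frac{13 - 120}{49 - 107}} \cdot 149 + 372 = \sqrt{-213 - \frac{107}{-58}} \cdot 149 + 372 = \sqrt{-213 - - \frac{107}{58}} \cdot 149 + 372 = \sqrt{-213 + \frac{107}{58}} \cdot 149 + 372 = \sqrt{- \frac{12247}{58}} \cdot 149 + 372 = \frac{i \sqrt{710326}}{58} \cdot 149 + 372 = \frac{149 i \sqrt{710326}}{58} + 372 = 372 + \frac{149 i \sqrt{710326}}{58}$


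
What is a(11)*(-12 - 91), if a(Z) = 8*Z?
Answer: -9064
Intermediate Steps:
a(11)*(-12 - 91) = (8*11)*(-12 - 91) = 88*(-103) = -9064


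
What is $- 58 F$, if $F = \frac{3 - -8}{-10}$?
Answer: $\frac{319}{5} \approx 63.8$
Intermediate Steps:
$F = - \frac{11}{10}$ ($F = \left(3 + 8\right) \left(- \frac{1}{10}\right) = 11 \left(- \frac{1}{10}\right) = - \frac{11}{10} \approx -1.1$)
$- 58 F = \left(-58\right) \left(- \frac{11}{10}\right) = \frac{319}{5}$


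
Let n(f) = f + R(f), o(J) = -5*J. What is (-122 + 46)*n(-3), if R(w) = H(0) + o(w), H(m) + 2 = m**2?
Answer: -760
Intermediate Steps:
H(m) = -2 + m**2
R(w) = -2 - 5*w (R(w) = (-2 + 0**2) - 5*w = (-2 + 0) - 5*w = -2 - 5*w)
n(f) = -2 - 4*f (n(f) = f + (-2 - 5*f) = -2 - 4*f)
(-122 + 46)*n(-3) = (-122 + 46)*(-2 - 4*(-3)) = -76*(-2 + 12) = -76*10 = -760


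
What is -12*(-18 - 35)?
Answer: 636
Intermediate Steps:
-12*(-18 - 35) = -12*(-53) = 636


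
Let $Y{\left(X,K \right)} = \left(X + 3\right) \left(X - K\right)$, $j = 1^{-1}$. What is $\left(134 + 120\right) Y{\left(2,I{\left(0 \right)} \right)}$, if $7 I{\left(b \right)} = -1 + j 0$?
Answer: $\frac{19050}{7} \approx 2721.4$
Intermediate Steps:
$j = 1$
$I{\left(b \right)} = - \frac{1}{7}$ ($I{\left(b \right)} = \frac{-1 + 1 \cdot 0}{7} = \frac{-1 + 0}{7} = \frac{1}{7} \left(-1\right) = - \frac{1}{7}$)
$Y{\left(X,K \right)} = \left(3 + X\right) \left(X - K\right)$
$\left(134 + 120\right) Y{\left(2,I{\left(0 \right)} \right)} = \left(134 + 120\right) \left(2^{2} - - \frac{3}{7} + 3 \cdot 2 - \left(- \frac{1}{7}\right) 2\right) = 254 \left(4 + \frac{3}{7} + 6 + \frac{2}{7}\right) = 254 \cdot \frac{75}{7} = \frac{19050}{7}$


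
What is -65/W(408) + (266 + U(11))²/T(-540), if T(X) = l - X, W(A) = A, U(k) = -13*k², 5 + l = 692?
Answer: 232295279/166872 ≈ 1392.1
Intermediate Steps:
l = 687 (l = -5 + 692 = 687)
T(X) = 687 - X
-65/W(408) + (266 + U(11))²/T(-540) = -65/408 + (266 - 13*11²)²/(687 - 1*(-540)) = -65*1/408 + (266 - 13*121)²/(687 + 540) = -65/408 + (266 - 1573)²/1227 = -65/408 + (-1307)²*(1/1227) = -65/408 + 1708249*(1/1227) = -65/408 + 1708249/1227 = 232295279/166872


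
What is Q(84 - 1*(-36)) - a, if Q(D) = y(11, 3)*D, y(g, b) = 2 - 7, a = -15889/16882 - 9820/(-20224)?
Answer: -25587172863/42677696 ≈ -599.54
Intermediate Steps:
a = -19444737/42677696 (a = -15889*1/16882 - 9820*(-1/20224) = -15889/16882 + 2455/5056 = -19444737/42677696 ≈ -0.45562)
y(g, b) = -5
Q(D) = -5*D
Q(84 - 1*(-36)) - a = -5*(84 - 1*(-36)) - 1*(-19444737/42677696) = -5*(84 + 36) + 19444737/42677696 = -5*120 + 19444737/42677696 = -600 + 19444737/42677696 = -25587172863/42677696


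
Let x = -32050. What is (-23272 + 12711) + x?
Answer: -42611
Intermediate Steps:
(-23272 + 12711) + x = (-23272 + 12711) - 32050 = -10561 - 32050 = -42611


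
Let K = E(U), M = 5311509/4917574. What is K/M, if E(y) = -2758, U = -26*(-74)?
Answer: -1937524156/758787 ≈ -2553.4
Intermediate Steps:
M = 5311509/4917574 (M = 5311509*(1/4917574) = 5311509/4917574 ≈ 1.0801)
U = 1924
K = -2758
K/M = -2758/5311509/4917574 = -2758*4917574/5311509 = -1937524156/758787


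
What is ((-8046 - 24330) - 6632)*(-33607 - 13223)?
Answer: 1826744640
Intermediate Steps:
((-8046 - 24330) - 6632)*(-33607 - 13223) = (-32376 - 6632)*(-46830) = -39008*(-46830) = 1826744640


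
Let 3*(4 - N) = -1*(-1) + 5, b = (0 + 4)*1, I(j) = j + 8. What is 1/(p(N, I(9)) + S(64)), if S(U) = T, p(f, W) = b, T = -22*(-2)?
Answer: 1/48 ≈ 0.020833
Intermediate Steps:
I(j) = 8 + j
b = 4 (b = 4*1 = 4)
N = 2 (N = 4 - (-1*(-1) + 5)/3 = 4 - (1 + 5)/3 = 4 - ⅓*6 = 4 - 2 = 2)
T = 44
p(f, W) = 4
S(U) = 44
1/(p(N, I(9)) + S(64)) = 1/(4 + 44) = 1/48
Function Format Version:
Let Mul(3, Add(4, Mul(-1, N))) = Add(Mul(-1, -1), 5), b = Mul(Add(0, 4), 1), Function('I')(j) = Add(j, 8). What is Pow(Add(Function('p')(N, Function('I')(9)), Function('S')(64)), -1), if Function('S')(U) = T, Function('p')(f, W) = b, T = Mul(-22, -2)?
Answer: Rational(1, 48) ≈ 0.020833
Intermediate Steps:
Function('I')(j) = Add(8, j)
b = 4 (b = Mul(4, 1) = 4)
N = 2 (N = Add(4, Mul(Rational(-1, 3), Add(Mul(-1, -1), 5))) = Add(4, Mul(Rational(-1, 3), Add(1, 5))) = Add(4, Mul(Rational(-1, 3), 6)) = Add(4, -2) = 2)
T = 44
Function('p')(f, W) = 4
Function('S')(U) = 44
Pow(Add(Function('p')(N, Function('I')(9)), Function('S')(64)), -1) = Pow(Add(4, 44), -1) = Pow(48, -1) = Rational(1, 48)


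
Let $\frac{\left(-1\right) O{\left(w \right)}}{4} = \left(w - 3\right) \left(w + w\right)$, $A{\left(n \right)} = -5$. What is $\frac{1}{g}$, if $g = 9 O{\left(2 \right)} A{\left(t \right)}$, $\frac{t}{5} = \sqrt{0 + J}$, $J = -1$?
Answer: $- \frac{1}{720} \approx -0.0013889$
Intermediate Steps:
$t = 5 i$ ($t = 5 \sqrt{0 - 1} = 5 \sqrt{-1} = 5 i \approx 5.0 i$)
$O{\left(w \right)} = - 8 w \left(-3 + w\right)$ ($O{\left(w \right)} = - 4 \left(w - 3\right) \left(w + w\right) = - 4 \left(-3 + w\right) 2 w = - 4 \cdot 2 w \left(-3 + w\right) = - 8 w \left(-3 + w\right)$)
$g = -720$ ($g = 9 \cdot 8 \cdot 2 \left(3 - 2\right) \left(-5\right) = 9 \cdot 8 \cdot 2 \cdot 1 \left(-5\right) = 9 \cdot 16 \left(-5\right) = 144 \left(-5\right) = -720$)
$\frac{1}{g} = \frac{1}{-720} = - \frac{1}{720}$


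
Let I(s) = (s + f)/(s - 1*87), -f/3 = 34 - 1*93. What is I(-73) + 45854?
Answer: 917067/20 ≈ 45853.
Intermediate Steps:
f = 177 (f = -3*(34 - 1*93) = -3*(34 - 93) = -3*(-59) = 177)
I(s) = (177 + s)/(-87 + s) (I(s) = (s + 177)/(s - 1*87) = (177 + s)/(s - 87) = (177 + s)/(-87 + s))
I(-73) + 45854 = (177 - 73)/(-87 - 73) + 45854 = 104/(-160) + 45854 = -1/160*104 + 45854 = -13/20 + 45854 = 917067/20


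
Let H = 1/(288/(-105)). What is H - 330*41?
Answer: -1298915/96 ≈ -13530.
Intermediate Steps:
H = -35/96 (H = 1/(288*(-1/105)) = 1/(-96/35) = -35/96 ≈ -0.36458)
H - 330*41 = -35/96 - 330*41 = -35/96 - 13530 = -1298915/96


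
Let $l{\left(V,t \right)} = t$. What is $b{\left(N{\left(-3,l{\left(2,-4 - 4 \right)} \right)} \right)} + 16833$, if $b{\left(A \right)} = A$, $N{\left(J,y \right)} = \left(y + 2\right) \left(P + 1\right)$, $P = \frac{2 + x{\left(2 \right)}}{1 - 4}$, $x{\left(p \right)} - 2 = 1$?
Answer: $16837$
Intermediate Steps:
$x{\left(p \right)} = 3$ ($x{\left(p \right)} = 2 + 1 = 3$)
$P = - \frac{5}{3}$ ($P = \frac{2 + 3}{1 - 4} = \frac{5}{-3} = 5 \left(- \frac{1}{3}\right) = - \frac{5}{3} \approx -1.6667$)
$N{\left(J,y \right)} = - \frac{4}{3} - \frac{2 y}{3}$ ($N{\left(J,y \right)} = \left(y + 2\right) \left(- \frac{5}{3} + 1\right) = \left(2 + y\right) \left(- \frac{2}{3}\right) = - \frac{4}{3} - \frac{2 y}{3}$)
$b{\left(N{\left(-3,l{\left(2,-4 - 4 \right)} \right)} \right)} + 16833 = \left(- \frac{4}{3} - \frac{2 \left(-4 - 4\right)}{3}\right) + 16833 = \left(- \frac{4}{3} - - \frac{16}{3}\right) + 16833 = \left(- \frac{4}{3} + \frac{16}{3}\right) + 16833 = 4 + 16833 = 16837$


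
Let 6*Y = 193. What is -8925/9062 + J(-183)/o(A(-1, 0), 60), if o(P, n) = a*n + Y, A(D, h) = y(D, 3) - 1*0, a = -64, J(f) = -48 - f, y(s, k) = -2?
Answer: -211249695/207039514 ≈ -1.0203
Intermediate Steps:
Y = 193/6 (Y = (⅙)*193 = 193/6 ≈ 32.167)
A(D, h) = -2 (A(D, h) = -2 - 1*0 = -2 + 0 = -2)
o(P, n) = 193/6 - 64*n (o(P, n) = -64*n + 193/6 = 193/6 - 64*n)
-8925/9062 + J(-183)/o(A(-1, 0), 60) = -8925/9062 + (-48 - 1*(-183))/(193/6 - 64*60) = -8925*1/9062 + (-48 + 183)/(193/6 - 3840) = -8925/9062 + 135/(-22847/6) = -8925/9062 + 135*(-6/22847) = -8925/9062 - 810/22847 = -211249695/207039514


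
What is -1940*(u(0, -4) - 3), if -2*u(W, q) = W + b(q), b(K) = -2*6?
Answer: -5820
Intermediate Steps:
b(K) = -12
u(W, q) = 6 - W/2 (u(W, q) = -(W - 12)/2 = -(-12 + W)/2 = 6 - W/2)
-1940*(u(0, -4) - 3) = -1940*((6 - 1/2*0) - 3) = -1940*((6 + 0) - 3) = -1940*(6 - 3) = -1940*3 = -5820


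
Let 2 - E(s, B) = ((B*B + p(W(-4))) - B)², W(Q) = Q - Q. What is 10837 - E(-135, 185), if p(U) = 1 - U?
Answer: 1158800516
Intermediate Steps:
W(Q) = 0
E(s, B) = 2 - (1 + B² - B)² (E(s, B) = 2 - ((B*B + (1 - 1*0)) - B)² = 2 - ((B² + (1 + 0)) - B)² = 2 - ((B² + 1) - B)² = 2 - ((1 + B²) - B)² = 2 - (1 + B² - B)²)
10837 - E(-135, 185) = 10837 - (2 - (1 + 185² - 1*185)²) = 10837 - (2 - (1 + 34225 - 185)²) = 10837 - (2 - 1*34041²) = 10837 - (2 - 1*1158789681) = 10837 - (2 - 1158789681) = 10837 - 1*(-1158789679) = 10837 + 1158789679 = 1158800516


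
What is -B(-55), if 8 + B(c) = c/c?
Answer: 7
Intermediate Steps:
B(c) = -7 (B(c) = -8 + c/c = -8 + 1 = -7)
-B(-55) = -1*(-7) = 7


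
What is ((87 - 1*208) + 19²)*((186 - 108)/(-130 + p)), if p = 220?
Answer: 208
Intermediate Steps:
((87 - 1*208) + 19²)*((186 - 108)/(-130 + p)) = ((87 - 1*208) + 19²)*((186 - 108)/(-130 + 220)) = ((87 - 208) + 361)*(78/90) = (-121 + 361)*(78*(1/90)) = 240*(13/15) = 208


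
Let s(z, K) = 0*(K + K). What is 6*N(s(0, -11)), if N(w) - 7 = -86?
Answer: -474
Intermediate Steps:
s(z, K) = 0 (s(z, K) = 0*(2*K) = 0)
N(w) = -79 (N(w) = 7 - 86 = -79)
6*N(s(0, -11)) = 6*(-79) = -474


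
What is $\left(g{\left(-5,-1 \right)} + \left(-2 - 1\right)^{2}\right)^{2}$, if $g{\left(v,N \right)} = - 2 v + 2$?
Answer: $441$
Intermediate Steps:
$g{\left(v,N \right)} = 2 - 2 v$
$\left(g{\left(-5,-1 \right)} + \left(-2 - 1\right)^{2}\right)^{2} = \left(\left(2 - -10\right) + \left(-2 - 1\right)^{2}\right)^{2} = \left(\left(2 + 10\right) + \left(-3\right)^{2}\right)^{2} = \left(12 + 9\right)^{2} = 21^{2} = 441$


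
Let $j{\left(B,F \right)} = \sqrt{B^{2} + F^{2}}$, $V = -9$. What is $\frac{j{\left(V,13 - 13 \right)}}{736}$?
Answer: $\frac{9}{736} \approx 0.012228$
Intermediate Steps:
$\frac{j{\left(V,13 - 13 \right)}}{736} = \frac{\sqrt{\left(-9\right)^{2} + \left(13 - 13\right)^{2}}}{736} = \sqrt{81 + 0^{2}} \cdot \frac{1}{736} = \sqrt{81 + 0} \cdot \frac{1}{736} = \sqrt{81} \cdot \frac{1}{736} = 9 \cdot \frac{1}{736} = \frac{9}{736}$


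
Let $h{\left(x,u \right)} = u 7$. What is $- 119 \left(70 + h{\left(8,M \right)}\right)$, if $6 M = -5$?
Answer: $- \frac{45815}{6} \approx -7635.8$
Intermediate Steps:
$M = - \frac{5}{6}$ ($M = \frac{1}{6} \left(-5\right) = - \frac{5}{6} \approx -0.83333$)
$h{\left(x,u \right)} = 7 u$
$- 119 \left(70 + h{\left(8,M \right)}\right) = - 119 \left(70 + 7 \left(- \frac{5}{6}\right)\right) = - 119 \left(70 - \frac{35}{6}\right) = \left(-119\right) \frac{385}{6} = - \frac{45815}{6}$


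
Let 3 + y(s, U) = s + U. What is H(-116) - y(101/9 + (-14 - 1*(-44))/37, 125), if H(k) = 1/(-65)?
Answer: -2901478/21645 ≈ -134.05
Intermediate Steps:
H(k) = -1/65
y(s, U) = -3 + U + s (y(s, U) = -3 + (s + U) = -3 + (U + s) = -3 + U + s)
H(-116) - y(101/9 + (-14 - 1*(-44))/37, 125) = -1/65 - (-3 + 125 + (101/9 + (-14 - 1*(-44))/37)) = -1/65 - (-3 + 125 + (101*(1/9) + (-14 + 44)*(1/37))) = -1/65 - (-3 + 125 + (101/9 + 30*(1/37))) = -1/65 - (-3 + 125 + (101/9 + 30/37)) = -1/65 - (-3 + 125 + 4007/333) = -1/65 - 1*44633/333 = -1/65 - 44633/333 = -2901478/21645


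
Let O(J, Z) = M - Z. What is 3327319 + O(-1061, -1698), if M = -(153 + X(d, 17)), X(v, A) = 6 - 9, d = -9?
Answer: 3328867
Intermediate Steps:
X(v, A) = -3
M = -150 (M = -(153 - 3) = -1*150 = -150)
O(J, Z) = -150 - Z
3327319 + O(-1061, -1698) = 3327319 + (-150 - 1*(-1698)) = 3327319 + (-150 + 1698) = 3327319 + 1548 = 3328867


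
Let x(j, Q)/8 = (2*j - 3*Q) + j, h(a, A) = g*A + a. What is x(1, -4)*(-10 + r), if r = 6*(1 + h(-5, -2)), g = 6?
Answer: -12720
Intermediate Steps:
h(a, A) = a + 6*A (h(a, A) = 6*A + a = a + 6*A)
r = -96 (r = 6*(1 + (-5 + 6*(-2))) = 6*(1 + (-5 - 12)) = 6*(1 - 17) = 6*(-16) = -96)
x(j, Q) = -24*Q + 24*j (x(j, Q) = 8*((2*j - 3*Q) + j) = 8*((-3*Q + 2*j) + j) = 8*(-3*Q + 3*j) = -24*Q + 24*j)
x(1, -4)*(-10 + r) = (-24*(-4) + 24*1)*(-10 - 96) = (96 + 24)*(-106) = 120*(-106) = -12720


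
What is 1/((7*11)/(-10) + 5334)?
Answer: 10/53263 ≈ 0.00018775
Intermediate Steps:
1/((7*11)/(-10) + 5334) = 1/(77*(-1/10) + 5334) = 1/(-77/10 + 5334) = 1/(53263/10) = 10/53263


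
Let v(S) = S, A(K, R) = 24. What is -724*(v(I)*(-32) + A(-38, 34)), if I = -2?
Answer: -63712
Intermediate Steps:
-724*(v(I)*(-32) + A(-38, 34)) = -724*(-2*(-32) + 24) = -724*(64 + 24) = -724*88 = -63712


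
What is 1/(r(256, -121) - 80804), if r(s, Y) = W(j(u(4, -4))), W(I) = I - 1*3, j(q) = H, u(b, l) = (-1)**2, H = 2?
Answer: -1/80805 ≈ -1.2375e-5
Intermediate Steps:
u(b, l) = 1
j(q) = 2
W(I) = -3 + I (W(I) = I - 3 = -3 + I)
r(s, Y) = -1 (r(s, Y) = -3 + 2 = -1)
1/(r(256, -121) - 80804) = 1/(-1 - 80804) = 1/(-80805) = -1/80805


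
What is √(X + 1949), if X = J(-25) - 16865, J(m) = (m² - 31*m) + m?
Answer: I*√13541 ≈ 116.37*I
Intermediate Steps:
J(m) = m² - 30*m
X = -15490 (X = -25*(-30 - 25) - 16865 = -25*(-55) - 16865 = 1375 - 16865 = -15490)
√(X + 1949) = √(-15490 + 1949) = √(-13541) = I*√13541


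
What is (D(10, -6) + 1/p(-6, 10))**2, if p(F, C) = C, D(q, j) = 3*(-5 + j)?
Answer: 108241/100 ≈ 1082.4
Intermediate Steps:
D(q, j) = -15 + 3*j
(D(10, -6) + 1/p(-6, 10))**2 = ((-15 + 3*(-6)) + 1/10)**2 = ((-15 - 18) + 1/10)**2 = (-33 + 1/10)**2 = (-329/10)**2 = 108241/100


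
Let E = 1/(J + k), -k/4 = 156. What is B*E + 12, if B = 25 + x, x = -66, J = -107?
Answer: 8813/731 ≈ 12.056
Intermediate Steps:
k = -624 (k = -4*156 = -624)
E = -1/731 (E = 1/(-107 - 624) = 1/(-731) = -1/731 ≈ -0.0013680)
B = -41 (B = 25 - 66 = -41)
B*E + 12 = -41*(-1/731) + 12 = 41/731 + 12 = 8813/731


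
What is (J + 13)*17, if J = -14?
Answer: -17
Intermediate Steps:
(J + 13)*17 = (-14 + 13)*17 = -1*17 = -17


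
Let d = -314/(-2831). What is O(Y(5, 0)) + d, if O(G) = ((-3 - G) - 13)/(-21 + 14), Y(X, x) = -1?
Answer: 44663/19817 ≈ 2.2538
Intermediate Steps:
O(G) = 16/7 + G/7 (O(G) = (-16 - G)/(-7) = (-16 - G)*(-1/7) = 16/7 + G/7)
d = 314/2831 (d = -314*(-1/2831) = 314/2831 ≈ 0.11091)
O(Y(5, 0)) + d = (16/7 + (1/7)*(-1)) + 314/2831 = (16/7 - 1/7) + 314/2831 = 15/7 + 314/2831 = 44663/19817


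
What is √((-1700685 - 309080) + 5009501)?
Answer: 6*√83326 ≈ 1732.0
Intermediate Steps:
√((-1700685 - 309080) + 5009501) = √(-2009765 + 5009501) = √2999736 = 6*√83326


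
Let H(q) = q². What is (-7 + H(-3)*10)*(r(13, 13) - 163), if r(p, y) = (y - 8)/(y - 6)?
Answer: -94288/7 ≈ -13470.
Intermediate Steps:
r(p, y) = (-8 + y)/(-6 + y)
(-7 + H(-3)*10)*(r(13, 13) - 163) = (-7 + (-3)²*10)*((-8 + 13)/(-6 + 13) - 163) = (-7 + 9*10)*(5/7 - 163) = (-7 + 90)*((⅐)*5 - 163) = 83*(5/7 - 163) = 83*(-1136/7) = -94288/7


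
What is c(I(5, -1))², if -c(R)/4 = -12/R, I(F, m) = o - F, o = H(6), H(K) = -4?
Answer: 256/9 ≈ 28.444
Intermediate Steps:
o = -4
I(F, m) = -4 - F
c(R) = 48/R (c(R) = -(-48)/R = 48/R)
c(I(5, -1))² = (48/(-4 - 1*5))² = (48/(-4 - 5))² = (48/(-9))² = (48*(-⅑))² = (-16/3)² = 256/9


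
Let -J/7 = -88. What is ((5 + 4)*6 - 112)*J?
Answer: -35728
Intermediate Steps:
J = 616 (J = -7*(-88) = 616)
((5 + 4)*6 - 112)*J = ((5 + 4)*6 - 112)*616 = (9*6 - 112)*616 = (54 - 112)*616 = -58*616 = -35728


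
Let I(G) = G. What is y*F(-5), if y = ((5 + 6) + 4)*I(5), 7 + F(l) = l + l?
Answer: -1275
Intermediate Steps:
F(l) = -7 + 2*l (F(l) = -7 + (l + l) = -7 + 2*l)
y = 75 (y = ((5 + 6) + 4)*5 = (11 + 4)*5 = 15*5 = 75)
y*F(-5) = 75*(-7 + 2*(-5)) = 75*(-7 - 10) = 75*(-17) = -1275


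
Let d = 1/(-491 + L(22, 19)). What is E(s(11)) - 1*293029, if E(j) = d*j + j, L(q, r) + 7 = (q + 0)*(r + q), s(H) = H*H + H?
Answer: -29582564/101 ≈ -2.9290e+5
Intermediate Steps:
s(H) = H + H² (s(H) = H² + H = H + H²)
L(q, r) = -7 + q*(q + r) (L(q, r) = -7 + (q + 0)*(r + q) = -7 + q*(q + r))
d = 1/404 (d = 1/(-491 + (-7 + 22² + 22*19)) = 1/(-491 + (-7 + 484 + 418)) = 1/(-491 + 895) = 1/404 ≈ 0.0024752)
E(j) = 405*j/404 (E(j) = j/404 + j = 405*j/404)
E(s(11)) - 1*293029 = 405*(11*(1 + 11))/404 - 1*293029 = 405*(11*12)/404 - 293029 = (405/404)*132 - 293029 = 13365/101 - 293029 = -29582564/101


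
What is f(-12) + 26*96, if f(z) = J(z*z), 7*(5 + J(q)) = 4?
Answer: 17441/7 ≈ 2491.6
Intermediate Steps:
J(q) = -31/7 (J(q) = -5 + (1/7)*4 = -5 + 4/7 = -31/7)
f(z) = -31/7
f(-12) + 26*96 = -31/7 + 26*96 = -31/7 + 2496 = 17441/7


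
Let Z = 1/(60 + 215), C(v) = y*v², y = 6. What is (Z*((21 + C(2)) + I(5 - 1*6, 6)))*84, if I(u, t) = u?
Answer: 336/25 ≈ 13.440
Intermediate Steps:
C(v) = 6*v²
Z = 1/275 ≈ 0.0036364
(Z*((21 + C(2)) + I(5 - 1*6, 6)))*84 = (((21 + 6*2²) + (5 - 1*6))/275)*84 = (((21 + 6*4) + (5 - 6))/275)*84 = (((21 + 24) - 1)/275)*84 = ((45 - 1)/275)*84 = ((1/275)*44)*84 = (4/25)*84 = 336/25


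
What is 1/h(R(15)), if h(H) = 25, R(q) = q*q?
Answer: 1/25 ≈ 0.040000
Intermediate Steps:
R(q) = q**2
1/h(R(15)) = 1/25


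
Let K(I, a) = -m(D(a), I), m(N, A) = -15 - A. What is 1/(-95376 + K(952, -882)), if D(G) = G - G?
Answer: -1/94409 ≈ -1.0592e-5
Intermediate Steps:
D(G) = 0
K(I, a) = 15 + I (K(I, a) = -(-15 - I) = 15 + I)
1/(-95376 + K(952, -882)) = 1/(-95376 + (15 + 952)) = 1/(-95376 + 967) = 1/(-94409) = -1/94409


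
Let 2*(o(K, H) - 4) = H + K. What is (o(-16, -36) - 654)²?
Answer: 456976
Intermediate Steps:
o(K, H) = 4 + H/2 + K/2 (o(K, H) = 4 + (H + K)/2 = 4 + (H/2 + K/2) = 4 + H/2 + K/2)
(o(-16, -36) - 654)² = ((4 + (½)*(-36) + (½)*(-16)) - 654)² = ((4 - 18 - 8) - 654)² = (-22 - 654)² = (-676)² = 456976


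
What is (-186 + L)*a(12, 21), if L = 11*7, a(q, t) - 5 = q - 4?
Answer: -1417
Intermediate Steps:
a(q, t) = 1 + q (a(q, t) = 5 + (q - 4) = 5 + (-4 + q) = 1 + q)
L = 77
(-186 + L)*a(12, 21) = (-186 + 77)*(1 + 12) = -109*13 = -1417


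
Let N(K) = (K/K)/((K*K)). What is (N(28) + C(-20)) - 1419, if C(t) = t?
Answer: -1128175/784 ≈ -1439.0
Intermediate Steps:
N(K) = K⁻² (N(K) = 1/K² = K⁻²)
(N(28) + C(-20)) - 1419 = (28⁻² - 20) - 1419 = (1/784 - 20) - 1419 = -15679/784 - 1419 = -1128175/784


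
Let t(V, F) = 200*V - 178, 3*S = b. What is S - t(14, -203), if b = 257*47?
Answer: 4213/3 ≈ 1404.3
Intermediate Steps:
b = 12079
S = 12079/3 (S = (⅓)*12079 = 12079/3 ≈ 4026.3)
t(V, F) = -178 + 200*V
S - t(14, -203) = 12079/3 - (-178 + 200*14) = 12079/3 - (-178 + 2800) = 12079/3 - 1*2622 = 12079/3 - 2622 = 4213/3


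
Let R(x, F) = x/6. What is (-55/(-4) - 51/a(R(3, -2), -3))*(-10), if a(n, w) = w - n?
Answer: -3965/14 ≈ -283.21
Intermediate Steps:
R(x, F) = x/6 (R(x, F) = x*(1/6) = x/6)
(-55/(-4) - 51/a(R(3, -2), -3))*(-10) = (-55/(-4) - 51/(-3 - 3/6))*(-10) = (-55*(-1/4) - 51/(-3 - 1*1/2))*(-10) = (55/4 - 51/(-3 - 1/2))*(-10) = (55/4 - 51/(-7/2))*(-10) = (55/4 - 51*(-2/7))*(-10) = (55/4 + 102/7)*(-10) = (793/28)*(-10) = -3965/14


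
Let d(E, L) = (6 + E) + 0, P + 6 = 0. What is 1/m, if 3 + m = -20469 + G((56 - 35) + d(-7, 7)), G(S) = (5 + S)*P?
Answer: -1/20622 ≈ -4.8492e-5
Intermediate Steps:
P = -6 (P = -6 + 0 = -6)
d(E, L) = 6 + E
G(S) = -30 - 6*S (G(S) = (5 + S)*(-6) = -30 - 6*S)
m = -20622 (m = -3 + (-20469 + (-30 - 6*((56 - 35) + (6 - 7)))) = -3 + (-20469 + (-30 - 6*(21 - 1))) = -3 + (-20469 + (-30 - 6*20)) = -3 + (-20469 + (-30 - 120)) = -3 + (-20469 - 150) = -3 - 20619 = -20622)
1/m = 1/(-20622) = -1/20622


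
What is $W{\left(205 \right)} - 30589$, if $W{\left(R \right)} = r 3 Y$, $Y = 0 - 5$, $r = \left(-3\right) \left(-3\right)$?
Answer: $-30724$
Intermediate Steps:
$r = 9$
$Y = -5$ ($Y = 0 - 5 = -5$)
$W{\left(R \right)} = -135$ ($W{\left(R \right)} = 9 \cdot 3 \left(-5\right) = 27 \left(-5\right) = -135$)
$W{\left(205 \right)} - 30589 = -135 - 30589 = -30724$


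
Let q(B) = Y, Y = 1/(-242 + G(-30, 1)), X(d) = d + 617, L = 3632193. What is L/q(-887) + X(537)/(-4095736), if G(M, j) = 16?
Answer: -1681044910083001/2047868 ≈ -8.2088e+8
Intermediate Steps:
X(d) = 617 + d
Y = -1/226 (Y = 1/(-242 + 16) = 1/(-226) = -1/226 ≈ -0.0044248)
q(B) = -1/226
L/q(-887) + X(537)/(-4095736) = 3632193/(-1/226) + (617 + 537)/(-4095736) = 3632193*(-226) + 1154*(-1/4095736) = -820875618 - 577/2047868 = -1681044910083001/2047868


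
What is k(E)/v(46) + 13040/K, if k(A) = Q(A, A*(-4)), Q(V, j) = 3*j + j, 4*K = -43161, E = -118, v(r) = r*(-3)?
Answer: -14781008/992703 ≈ -14.890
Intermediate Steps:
v(r) = -3*r
K = -43161/4 (K = (¼)*(-43161) = -43161/4 ≈ -10790.)
Q(V, j) = 4*j
k(A) = -16*A (k(A) = 4*(A*(-4)) = 4*(-4*A) = -16*A)
k(E)/v(46) + 13040/K = (-16*(-118))/((-3*46)) + 13040/(-43161/4) = 1888/(-138) + 13040*(-4/43161) = 1888*(-1/138) - 52160/43161 = -944/69 - 52160/43161 = -14781008/992703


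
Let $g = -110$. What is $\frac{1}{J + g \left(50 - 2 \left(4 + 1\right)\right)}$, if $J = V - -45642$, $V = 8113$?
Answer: $\frac{1}{49355} \approx 2.0261 \cdot 10^{-5}$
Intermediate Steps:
$J = 53755$ ($J = 8113 - -45642 = 8113 + 45642 = 53755$)
$\frac{1}{J + g \left(50 - 2 \left(4 + 1\right)\right)} = \frac{1}{53755 - 110 \left(50 - 2 \left(4 + 1\right)\right)} = \frac{1}{53755 - 110 \left(50 - 10\right)} = \frac{1}{53755 - 4400} = \frac{1}{49355}$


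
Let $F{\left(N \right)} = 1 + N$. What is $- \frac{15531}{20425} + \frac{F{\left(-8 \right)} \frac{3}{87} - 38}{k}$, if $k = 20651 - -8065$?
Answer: $- \frac{12956309009}{17009204700} \approx -0.76172$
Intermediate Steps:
$k = 28716$ ($k = 20651 + 8065 = 28716$)
$- \frac{15531}{20425} + \frac{F{\left(-8 \right)} \frac{3}{87} - 38}{k} = - \frac{15531}{20425} + \frac{\left(1 - 8\right) \frac{3}{87} - 38}{28716} = \left(-15531\right) \frac{1}{20425} + \left(- 7 \cdot 3 \cdot \frac{1}{87} - 38\right) \frac{1}{28716} = - \frac{15531}{20425} + \left(\left(-7\right) \frac{1}{29} - 38\right) \frac{1}{28716} = - \frac{15531}{20425} + \left(- \frac{7}{29} - 38\right) \frac{1}{28716} = - \frac{15531}{20425} - \frac{1109}{832764} = - \frac{12956309009}{17009204700}$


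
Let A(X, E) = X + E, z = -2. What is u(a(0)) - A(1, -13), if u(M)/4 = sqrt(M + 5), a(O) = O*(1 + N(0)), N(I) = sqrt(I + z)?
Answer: 12 + 4*sqrt(5) ≈ 20.944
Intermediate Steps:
N(I) = sqrt(-2 + I) (N(I) = sqrt(I - 2) = sqrt(-2 + I))
a(O) = O*(1 + I*sqrt(2)) (a(O) = O*(1 + sqrt(-2 + 0)) = O*(1 + sqrt(-2)) = O*(1 + I*sqrt(2)))
A(X, E) = E + X
u(M) = 4*sqrt(5 + M) (u(M) = 4*sqrt(M + 5) = 4*sqrt(5 + M))
u(a(0)) - A(1, -13) = 4*sqrt(5 + 0*(1 + I*sqrt(2))) - (-13 + 1) = 4*sqrt(5 + 0) - 1*(-12) = 4*sqrt(5) + 12 = 12 + 4*sqrt(5)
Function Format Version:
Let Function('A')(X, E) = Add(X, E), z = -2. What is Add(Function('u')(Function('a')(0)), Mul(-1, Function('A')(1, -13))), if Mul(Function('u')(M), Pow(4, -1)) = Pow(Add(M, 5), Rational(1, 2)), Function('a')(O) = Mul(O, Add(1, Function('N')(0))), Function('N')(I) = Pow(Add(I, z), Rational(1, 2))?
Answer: Add(12, Mul(4, Pow(5, Rational(1, 2)))) ≈ 20.944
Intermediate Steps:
Function('N')(I) = Pow(Add(-2, I), Rational(1, 2)) (Function('N')(I) = Pow(Add(I, -2), Rational(1, 2)) = Pow(Add(-2, I), Rational(1, 2)))
Function('a')(O) = Mul(O, Add(1, Mul(I, Pow(2, Rational(1, 2))))) (Function('a')(O) = Mul(O, Add(1, Pow(Add(-2, 0), Rational(1, 2)))) = Mul(O, Add(1, Pow(-2, Rational(1, 2)))) = Mul(O, Add(1, Mul(I, Pow(2, Rational(1, 2))))))
Function('A')(X, E) = Add(E, X)
Function('u')(M) = Mul(4, Pow(Add(5, M), Rational(1, 2))) (Function('u')(M) = Mul(4, Pow(Add(M, 5), Rational(1, 2))) = Mul(4, Pow(Add(5, M), Rational(1, 2))))
Add(Function('u')(Function('a')(0)), Mul(-1, Function('A')(1, -13))) = Add(Mul(4, Pow(Add(5, Mul(0, Add(1, Mul(I, Pow(2, Rational(1, 2)))))), Rational(1, 2))), Mul(-1, Add(-13, 1))) = Add(Mul(4, Pow(Add(5, 0), Rational(1, 2))), Mul(-1, -12)) = Add(Mul(4, Pow(5, Rational(1, 2))), 12) = Add(12, Mul(4, Pow(5, Rational(1, 2))))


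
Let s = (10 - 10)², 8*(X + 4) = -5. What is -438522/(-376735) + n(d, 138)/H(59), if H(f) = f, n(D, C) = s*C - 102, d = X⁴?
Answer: -12554172/22227365 ≈ -0.56481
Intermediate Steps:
X = -37/8 (X = -4 + (⅛)*(-5) = -4 - 5/8 = -37/8 ≈ -4.6250)
d = 1874161/4096 (d = (-37/8)⁴ = 1874161/4096 ≈ 457.56)
s = 0 (s = 0² = 0)
n(D, C) = -102 (n(D, C) = 0*C - 102 = 0 - 102 = -102)
-438522/(-376735) + n(d, 138)/H(59) = -438522/(-376735) - 102/59 = -438522*(-1/376735) - 102*1/59 = 438522/376735 - 102/59 = -12554172/22227365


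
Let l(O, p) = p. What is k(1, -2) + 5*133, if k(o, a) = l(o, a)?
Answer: 663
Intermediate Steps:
k(o, a) = a
k(1, -2) + 5*133 = -2 + 5*133 = -2 + 665 = 663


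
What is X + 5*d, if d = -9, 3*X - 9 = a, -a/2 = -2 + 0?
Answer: -122/3 ≈ -40.667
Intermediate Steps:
a = 4 (a = -2*(-2 + 0) = -2*(-2) = 4)
X = 13/3 (X = 3 + (⅓)*4 = 3 + 4/3 = 13/3 ≈ 4.3333)
X + 5*d = 13/3 + 5*(-9) = 13/3 - 45 = -122/3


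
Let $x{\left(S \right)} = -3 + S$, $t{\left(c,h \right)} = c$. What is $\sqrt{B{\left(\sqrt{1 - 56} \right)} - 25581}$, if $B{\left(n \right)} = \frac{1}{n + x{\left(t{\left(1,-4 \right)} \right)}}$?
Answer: $\sqrt{\frac{51163 - 25581 i \sqrt{55}}{-2 + i \sqrt{55}}} \approx 0.0004 - 159.94 i$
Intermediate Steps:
$B{\left(n \right)} = \frac{1}{-2 + n}$ ($B{\left(n \right)} = \frac{1}{n + \left(-3 + 1\right)} = \frac{1}{n - 2} = \frac{1}{-2 + n}$)
$\sqrt{B{\left(\sqrt{1 - 56} \right)} - 25581} = \sqrt{\frac{1}{-2 + \sqrt{1 - 56}} - 25581} = \sqrt{\frac{1}{-2 + \sqrt{-55}} - 25581} = \sqrt{\frac{1}{-2 + i \sqrt{55}} - 25581} = \sqrt{-25581 + \frac{1}{-2 + i \sqrt{55}}}$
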